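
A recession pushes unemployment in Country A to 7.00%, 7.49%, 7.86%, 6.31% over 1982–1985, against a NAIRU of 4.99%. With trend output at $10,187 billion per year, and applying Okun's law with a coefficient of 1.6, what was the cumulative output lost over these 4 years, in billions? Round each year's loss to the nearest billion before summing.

Year 1982: gap = -1.6 × (7 - 4.99) = -3.216%, loss ≈ 10187 × 3.216/100 ≈ 328.
Year 1983: gap = -1.6 × (7.49 - 4.99) = -4%, loss ≈ 10187 × 4/100 ≈ 407.
Year 1984: gap = -1.6 × (7.86 - 4.99) = -4.592%, loss ≈ 10187 × 4.592/100 ≈ 468.
Year 1985: gap = -1.6 × (6.31 - 4.99) = -2.112%, loss ≈ 10187 × 2.112/100 ≈ 215.
Total lost output = 328 + 407 + 468 + 215 = 1418 billion.

$1,418 billion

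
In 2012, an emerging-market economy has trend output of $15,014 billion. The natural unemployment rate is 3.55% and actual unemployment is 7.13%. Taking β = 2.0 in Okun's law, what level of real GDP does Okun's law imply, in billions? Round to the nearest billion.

$13,939 billion

Unemployment gap = 7.13 - 3.55 = 3.58 points, so the output gap is -2 × 3.58 = -7.16%.
Actual GDP = 15014 × (1 - 7.16/100) = 15014 × 0.9284 ≈ 13939 billion.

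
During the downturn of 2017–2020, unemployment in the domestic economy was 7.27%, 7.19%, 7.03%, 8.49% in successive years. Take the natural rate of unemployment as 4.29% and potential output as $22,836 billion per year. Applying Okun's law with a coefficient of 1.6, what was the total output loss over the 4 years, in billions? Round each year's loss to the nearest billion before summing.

Year 2017: gap = -1.6 × (7.27 - 4.29) = -4.768%, loss ≈ 22836 × 4.768/100 ≈ 1089.
Year 2018: gap = -1.6 × (7.19 - 4.29) = -4.64%, loss ≈ 22836 × 4.64/100 ≈ 1060.
Year 2019: gap = -1.6 × (7.03 - 4.29) = -4.384%, loss ≈ 22836 × 4.384/100 ≈ 1001.
Year 2020: gap = -1.6 × (8.49 - 4.29) = -6.72%, loss ≈ 22836 × 6.72/100 ≈ 1535.
Total lost output = 1089 + 1060 + 1001 + 1535 = 4685 billion.

$4,685 billion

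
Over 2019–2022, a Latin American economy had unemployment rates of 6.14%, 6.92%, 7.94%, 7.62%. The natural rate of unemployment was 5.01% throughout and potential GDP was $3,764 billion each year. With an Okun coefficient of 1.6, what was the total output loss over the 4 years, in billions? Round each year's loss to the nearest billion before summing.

$516 billion

Year 2019: gap = -1.6 × (6.14 - 5.01) = -1.808%, loss ≈ 3764 × 1.808/100 ≈ 68.
Year 2020: gap = -1.6 × (6.92 - 5.01) = -3.056%, loss ≈ 3764 × 3.056/100 ≈ 115.
Year 2021: gap = -1.6 × (7.94 - 5.01) = -4.688%, loss ≈ 3764 × 4.688/100 ≈ 176.
Year 2022: gap = -1.6 × (7.62 - 5.01) = -4.176%, loss ≈ 3764 × 4.176/100 ≈ 157.
Total lost output = 68 + 115 + 176 + 157 = 516 billion.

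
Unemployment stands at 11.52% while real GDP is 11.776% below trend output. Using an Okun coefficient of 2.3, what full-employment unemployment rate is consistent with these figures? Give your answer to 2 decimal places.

6.40%

From Okun's law, u - u* = -(output gap)/β = -(-11.776)/2.3 = 5.12 points.
So u* = 11.52 - 5.12 = 6.40%.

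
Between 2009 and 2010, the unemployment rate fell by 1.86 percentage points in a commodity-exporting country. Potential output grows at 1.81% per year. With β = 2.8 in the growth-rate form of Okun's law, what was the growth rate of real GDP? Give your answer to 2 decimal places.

7.02%

Growth-rate Okun's law: g_Y = g_Y* - β × Δu.
g_Y = 1.81 - 2.8 × (-1.86) = 1.81 + 5.208 = 7.018%, i.e. 7.02% to 2 d.p.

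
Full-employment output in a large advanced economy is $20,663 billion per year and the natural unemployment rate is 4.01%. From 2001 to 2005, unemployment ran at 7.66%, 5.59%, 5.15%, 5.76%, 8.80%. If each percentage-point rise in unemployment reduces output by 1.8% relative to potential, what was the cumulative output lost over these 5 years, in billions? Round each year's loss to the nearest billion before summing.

Year 2001: gap = -1.8 × (7.66 - 4.01) = -6.57%, loss ≈ 20663 × 6.57/100 ≈ 1358.
Year 2002: gap = -1.8 × (5.59 - 4.01) = -2.844%, loss ≈ 20663 × 2.844/100 ≈ 588.
Year 2003: gap = -1.8 × (5.15 - 4.01) = -2.052%, loss ≈ 20663 × 2.052/100 ≈ 424.
Year 2004: gap = -1.8 × (5.76 - 4.01) = -3.15%, loss ≈ 20663 × 3.15/100 ≈ 651.
Year 2005: gap = -1.8 × (8.8 - 4.01) = -8.622%, loss ≈ 20663 × 8.622/100 ≈ 1782.
Total lost output = 1358 + 588 + 424 + 651 + 1782 = 4803 billion.

$4,803 billion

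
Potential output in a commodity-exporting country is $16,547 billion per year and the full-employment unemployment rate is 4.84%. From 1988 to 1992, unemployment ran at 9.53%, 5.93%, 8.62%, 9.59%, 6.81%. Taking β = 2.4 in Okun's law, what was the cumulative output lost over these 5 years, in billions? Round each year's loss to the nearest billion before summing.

Year 1988: gap = -2.4 × (9.53 - 4.84) = -11.256%, loss ≈ 16547 × 11.256/100 ≈ 1863.
Year 1989: gap = -2.4 × (5.93 - 4.84) = -2.616%, loss ≈ 16547 × 2.616/100 ≈ 433.
Year 1990: gap = -2.4 × (8.62 - 4.84) = -9.072%, loss ≈ 16547 × 9.072/100 ≈ 1501.
Year 1991: gap = -2.4 × (9.59 - 4.84) = -11.4%, loss ≈ 16547 × 11.4/100 ≈ 1886.
Year 1992: gap = -2.4 × (6.81 - 4.84) = -4.728%, loss ≈ 16547 × 4.728/100 ≈ 782.
Total lost output = 1863 + 433 + 1501 + 1886 + 782 = 6465 billion.

$6,465 billion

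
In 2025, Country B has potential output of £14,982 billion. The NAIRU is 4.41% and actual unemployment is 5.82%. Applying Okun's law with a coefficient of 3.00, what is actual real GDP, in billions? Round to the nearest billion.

£14,348 billion

Unemployment gap = 5.82 - 4.41 = 1.41 points, so the output gap is -3 × 1.41 = -4.23%.
Actual GDP = 14982 × (1 - 4.23/100) = 14982 × 0.9577 ≈ 14348 billion.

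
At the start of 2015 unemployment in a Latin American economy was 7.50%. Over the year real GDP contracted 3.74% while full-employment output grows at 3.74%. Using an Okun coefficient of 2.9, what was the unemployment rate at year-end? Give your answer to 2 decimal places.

10.08%

Growth-rate Okun's law: g_Y = g_Y* - β × Δu, so Δu = (g_Y* - g_Y)/β.
Δu = (3.74 + 3.74)/2.9 = 7.48/2.9 = 2.58 percentage points.
Year-end unemployment = 7.5 + 2.58 = 10.08%.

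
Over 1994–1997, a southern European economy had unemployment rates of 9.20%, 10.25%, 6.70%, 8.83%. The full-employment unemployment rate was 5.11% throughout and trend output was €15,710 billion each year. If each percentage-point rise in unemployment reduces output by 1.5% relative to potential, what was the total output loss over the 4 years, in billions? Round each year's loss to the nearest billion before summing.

Year 1994: gap = -1.5 × (9.2 - 5.11) = -6.135%, loss ≈ 15710 × 6.135/100 ≈ 964.
Year 1995: gap = -1.5 × (10.25 - 5.11) = -7.71%, loss ≈ 15710 × 7.71/100 ≈ 1211.
Year 1996: gap = -1.5 × (6.7 - 5.11) = -2.385%, loss ≈ 15710 × 2.385/100 ≈ 375.
Year 1997: gap = -1.5 × (8.83 - 5.11) = -5.58%, loss ≈ 15710 × 5.58/100 ≈ 877.
Total lost output = 964 + 1211 + 375 + 877 = 3427 billion.

€3,427 billion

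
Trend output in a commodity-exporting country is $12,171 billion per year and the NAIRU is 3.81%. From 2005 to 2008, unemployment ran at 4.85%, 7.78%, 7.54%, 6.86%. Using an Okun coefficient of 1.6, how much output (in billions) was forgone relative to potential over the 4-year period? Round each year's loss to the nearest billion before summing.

Year 2005: gap = -1.6 × (4.85 - 3.81) = -1.664%, loss ≈ 12171 × 1.664/100 ≈ 203.
Year 2006: gap = -1.6 × (7.78 - 3.81) = -6.352%, loss ≈ 12171 × 6.352/100 ≈ 773.
Year 2007: gap = -1.6 × (7.54 - 3.81) = -5.968%, loss ≈ 12171 × 5.968/100 ≈ 726.
Year 2008: gap = -1.6 × (6.86 - 3.81) = -4.88%, loss ≈ 12171 × 4.88/100 ≈ 594.
Total lost output = 203 + 773 + 726 + 594 = 2296 billion.

$2,296 billion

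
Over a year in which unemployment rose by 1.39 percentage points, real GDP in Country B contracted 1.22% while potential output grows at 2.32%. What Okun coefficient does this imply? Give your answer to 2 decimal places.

β ≈ 2.55

Growth form: g_Y = g_Y* - β × Δu, so β = (g_Y* - g_Y)/Δu.
β = (2.32 + 1.22)/1.39 = 3.54/1.39 = 2.55.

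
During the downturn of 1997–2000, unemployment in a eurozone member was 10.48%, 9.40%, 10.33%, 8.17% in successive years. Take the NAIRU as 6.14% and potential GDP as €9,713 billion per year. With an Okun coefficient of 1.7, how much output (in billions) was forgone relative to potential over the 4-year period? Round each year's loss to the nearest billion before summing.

Year 1997: gap = -1.7 × (10.48 - 6.14) = -7.378%, loss ≈ 9713 × 7.378/100 ≈ 717.
Year 1998: gap = -1.7 × (9.4 - 6.14) = -5.542%, loss ≈ 9713 × 5.542/100 ≈ 538.
Year 1999: gap = -1.7 × (10.33 - 6.14) = -7.123%, loss ≈ 9713 × 7.123/100 ≈ 692.
Year 2000: gap = -1.7 × (8.17 - 6.14) = -3.451%, loss ≈ 9713 × 3.451/100 ≈ 335.
Total lost output = 717 + 538 + 692 + 335 = 2282 billion.

€2,282 billion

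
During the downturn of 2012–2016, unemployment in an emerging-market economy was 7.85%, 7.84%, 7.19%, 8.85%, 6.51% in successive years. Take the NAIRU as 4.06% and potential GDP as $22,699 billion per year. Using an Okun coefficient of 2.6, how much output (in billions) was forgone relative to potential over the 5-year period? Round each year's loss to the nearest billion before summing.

Year 2012: gap = -2.6 × (7.85 - 4.06) = -9.854%, loss ≈ 22699 × 9.854/100 ≈ 2237.
Year 2013: gap = -2.6 × (7.84 - 4.06) = -9.828%, loss ≈ 22699 × 9.828/100 ≈ 2231.
Year 2014: gap = -2.6 × (7.19 - 4.06) = -8.138%, loss ≈ 22699 × 8.138/100 ≈ 1847.
Year 2015: gap = -2.6 × (8.85 - 4.06) = -12.454%, loss ≈ 22699 × 12.454/100 ≈ 2827.
Year 2016: gap = -2.6 × (6.51 - 4.06) = -6.37%, loss ≈ 22699 × 6.37/100 ≈ 1446.
Total lost output = 2237 + 2231 + 1847 + 2827 + 1446 = 10588 billion.

$10,588 billion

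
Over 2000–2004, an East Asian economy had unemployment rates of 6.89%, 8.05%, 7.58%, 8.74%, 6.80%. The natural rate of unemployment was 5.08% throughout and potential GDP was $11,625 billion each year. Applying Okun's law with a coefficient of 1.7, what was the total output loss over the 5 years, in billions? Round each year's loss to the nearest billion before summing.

$2,502 billion

Year 2000: gap = -1.7 × (6.89 - 5.08) = -3.077%, loss ≈ 11625 × 3.077/100 ≈ 358.
Year 2001: gap = -1.7 × (8.05 - 5.08) = -5.049%, loss ≈ 11625 × 5.049/100 ≈ 587.
Year 2002: gap = -1.7 × (7.58 - 5.08) = -4.25%, loss ≈ 11625 × 4.25/100 ≈ 494.
Year 2003: gap = -1.7 × (8.74 - 5.08) = -6.222%, loss ≈ 11625 × 6.222/100 ≈ 723.
Year 2004: gap = -1.7 × (6.8 - 5.08) = -2.924%, loss ≈ 11625 × 2.924/100 ≈ 340.
Total lost output = 358 + 587 + 494 + 723 + 340 = 2502 billion.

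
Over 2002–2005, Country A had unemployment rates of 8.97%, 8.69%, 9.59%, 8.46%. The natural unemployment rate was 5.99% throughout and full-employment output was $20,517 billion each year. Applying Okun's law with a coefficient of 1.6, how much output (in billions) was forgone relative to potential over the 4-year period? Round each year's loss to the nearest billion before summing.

$3,857 billion

Year 2002: gap = -1.6 × (8.97 - 5.99) = -4.768%, loss ≈ 20517 × 4.768/100 ≈ 978.
Year 2003: gap = -1.6 × (8.69 - 5.99) = -4.32%, loss ≈ 20517 × 4.32/100 ≈ 886.
Year 2004: gap = -1.6 × (9.59 - 5.99) = -5.76%, loss ≈ 20517 × 5.76/100 ≈ 1182.
Year 2005: gap = -1.6 × (8.46 - 5.99) = -3.952%, loss ≈ 20517 × 3.952/100 ≈ 811.
Total lost output = 978 + 886 + 1182 + 811 = 3857 billion.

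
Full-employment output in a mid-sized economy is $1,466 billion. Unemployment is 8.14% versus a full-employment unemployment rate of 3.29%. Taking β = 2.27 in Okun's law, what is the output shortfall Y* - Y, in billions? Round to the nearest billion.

Output gap = -2.27 × (8.14 - 3.29) = -2.27 × 4.85 = -11.0095%.
Actual GDP ≈ 1466 × 0.889905 ≈ 1305 billion, so the shortfall is 1466 - 1305 = 161 billion.

$161 billion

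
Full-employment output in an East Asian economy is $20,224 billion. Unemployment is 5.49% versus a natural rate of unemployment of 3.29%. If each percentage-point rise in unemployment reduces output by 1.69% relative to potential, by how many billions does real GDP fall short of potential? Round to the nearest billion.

$752 billion

Output gap = -1.69 × (5.49 - 3.29) = -1.69 × 2.2 = -3.718%.
Actual GDP ≈ 20224 × 0.96282 ≈ 19472 billion, so the shortfall is 20224 - 19472 = 752 billion.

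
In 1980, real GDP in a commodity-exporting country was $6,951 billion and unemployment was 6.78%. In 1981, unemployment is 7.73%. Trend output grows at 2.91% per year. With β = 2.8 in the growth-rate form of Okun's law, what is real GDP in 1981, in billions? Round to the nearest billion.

Δu = 7.73 - 6.78 = 0.95 points.
Okun's law (growth form): g_Y = g_Y* - β × Δu = 2.91 - 2.8 × (0.95) = 2.91 - 2.66 = 0.25%.
Real GDP in the next year = 6951 × (1 + 0.25/100) = 6951 × 1.0025 ≈ 6968 billion.

$6,968 billion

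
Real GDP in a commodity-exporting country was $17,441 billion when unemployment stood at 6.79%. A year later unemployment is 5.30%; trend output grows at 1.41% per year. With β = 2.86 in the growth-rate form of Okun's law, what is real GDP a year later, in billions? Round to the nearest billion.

Δu = 5.3 - 6.79 = -1.49 points.
Okun's law (growth form): g_Y = g_Y* - β × Δu = 1.41 - 2.86 × (-1.49) = 1.41 + 4.2614 = 5.6714%.
Real GDP in the next year = 17441 × (1 + 5.6714/100) = 17441 × 1.056714 ≈ 18430 billion.

$18,430 billion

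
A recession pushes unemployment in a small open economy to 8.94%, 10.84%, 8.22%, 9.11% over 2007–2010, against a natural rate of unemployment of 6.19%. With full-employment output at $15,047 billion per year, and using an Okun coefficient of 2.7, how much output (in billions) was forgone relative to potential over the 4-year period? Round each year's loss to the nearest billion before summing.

Year 2007: gap = -2.7 × (8.94 - 6.19) = -7.425%, loss ≈ 15047 × 7.425/100 ≈ 1117.
Year 2008: gap = -2.7 × (10.84 - 6.19) = -12.555%, loss ≈ 15047 × 12.555/100 ≈ 1889.
Year 2009: gap = -2.7 × (8.22 - 6.19) = -5.481%, loss ≈ 15047 × 5.481/100 ≈ 825.
Year 2010: gap = -2.7 × (9.11 - 6.19) = -7.884%, loss ≈ 15047 × 7.884/100 ≈ 1186.
Total lost output = 1117 + 1889 + 825 + 1186 = 5017 billion.

$5,017 billion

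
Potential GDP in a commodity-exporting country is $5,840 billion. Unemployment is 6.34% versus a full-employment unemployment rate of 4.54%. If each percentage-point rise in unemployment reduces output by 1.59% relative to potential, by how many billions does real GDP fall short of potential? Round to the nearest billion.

Output gap = -1.59 × (6.34 - 4.54) = -1.59 × 1.8 = -2.862%.
Actual GDP ≈ 5840 × 0.97138 ≈ 5673 billion, so the shortfall is 5840 - 5673 = 167 billion.

$167 billion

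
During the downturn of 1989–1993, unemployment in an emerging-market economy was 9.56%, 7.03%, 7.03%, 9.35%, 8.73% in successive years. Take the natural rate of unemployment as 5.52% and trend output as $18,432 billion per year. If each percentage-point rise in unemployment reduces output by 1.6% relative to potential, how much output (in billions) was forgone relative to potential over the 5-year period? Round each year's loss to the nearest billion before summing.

$4,158 billion

Year 1989: gap = -1.6 × (9.56 - 5.52) = -6.464%, loss ≈ 18432 × 6.464/100 ≈ 1191.
Year 1990: gap = -1.6 × (7.03 - 5.52) = -2.416%, loss ≈ 18432 × 2.416/100 ≈ 445.
Year 1991: gap = -1.6 × (7.03 - 5.52) = -2.416%, loss ≈ 18432 × 2.416/100 ≈ 445.
Year 1992: gap = -1.6 × (9.35 - 5.52) = -6.128%, loss ≈ 18432 × 6.128/100 ≈ 1130.
Year 1993: gap = -1.6 × (8.73 - 5.52) = -5.136%, loss ≈ 18432 × 5.136/100 ≈ 947.
Total lost output = 1191 + 445 + 445 + 1130 + 947 = 4158 billion.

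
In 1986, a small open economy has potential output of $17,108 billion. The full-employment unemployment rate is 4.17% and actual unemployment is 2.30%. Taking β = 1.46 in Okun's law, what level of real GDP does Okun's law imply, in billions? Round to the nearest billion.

$17,575 billion

Unemployment gap = 2.3 - 4.17 = -1.87 points, so the output gap is -1.46 × (-1.87) = 2.7302%.
Actual GDP = 17108 × (1 + 2.7302/100) = 17108 × 1.027302 ≈ 17575 billion.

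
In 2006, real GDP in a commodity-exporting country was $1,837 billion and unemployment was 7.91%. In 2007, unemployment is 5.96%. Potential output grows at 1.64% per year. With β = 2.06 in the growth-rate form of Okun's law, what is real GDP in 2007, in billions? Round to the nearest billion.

$1,941 billion

Δu = 5.96 - 7.91 = -1.95 points.
Okun's law (growth form): g_Y = g_Y* - β × Δu = 1.64 - 2.06 × (-1.95) = 1.64 + 4.017 = 5.657%.
Real GDP in the next year = 1837 × (1 + 5.657/100) = 1837 × 1.05657 ≈ 1941 billion.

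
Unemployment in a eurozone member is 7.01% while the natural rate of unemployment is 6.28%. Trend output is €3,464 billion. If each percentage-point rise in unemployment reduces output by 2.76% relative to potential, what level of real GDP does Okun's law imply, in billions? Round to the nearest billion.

Unemployment gap = 7.01 - 6.28 = 0.73 points, so the output gap is -2.76 × 0.73 = -2.0148%.
Actual GDP = 3464 × (1 - 2.0148/100) = 3464 × 0.979852 ≈ 3394 billion.

€3,394 billion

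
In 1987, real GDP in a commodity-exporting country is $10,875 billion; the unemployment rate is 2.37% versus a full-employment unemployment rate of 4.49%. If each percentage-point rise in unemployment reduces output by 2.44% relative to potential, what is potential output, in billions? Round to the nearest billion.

Unemployment gap = 2.37 - 4.49 = -2.12 points, so output gap = -2.44 × (-2.12) = 5.1728%.
Since Y = Y* × (1 + gap/100), Y* = 10875/1.051728 ≈ 10340 billion.

$10,340 billion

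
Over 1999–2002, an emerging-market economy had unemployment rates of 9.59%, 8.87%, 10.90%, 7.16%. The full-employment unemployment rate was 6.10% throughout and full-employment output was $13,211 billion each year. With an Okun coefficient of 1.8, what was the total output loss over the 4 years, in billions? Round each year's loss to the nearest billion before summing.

$2,882 billion

Year 1999: gap = -1.8 × (9.59 - 6.1) = -6.282%, loss ≈ 13211 × 6.282/100 ≈ 830.
Year 2000: gap = -1.8 × (8.87 - 6.1) = -4.986%, loss ≈ 13211 × 4.986/100 ≈ 659.
Year 2001: gap = -1.8 × (10.9 - 6.1) = -8.64%, loss ≈ 13211 × 8.64/100 ≈ 1141.
Year 2002: gap = -1.8 × (7.16 - 6.1) = -1.908%, loss ≈ 13211 × 1.908/100 ≈ 252.
Total lost output = 830 + 659 + 1141 + 252 = 2882 billion.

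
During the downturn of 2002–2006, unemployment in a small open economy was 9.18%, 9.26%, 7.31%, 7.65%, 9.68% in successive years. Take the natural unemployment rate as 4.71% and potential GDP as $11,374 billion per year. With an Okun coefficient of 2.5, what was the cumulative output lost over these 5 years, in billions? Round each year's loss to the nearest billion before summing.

$5,553 billion

Year 2002: gap = -2.5 × (9.18 - 4.71) = -11.175%, loss ≈ 11374 × 11.175/100 ≈ 1271.
Year 2003: gap = -2.5 × (9.26 - 4.71) = -11.375%, loss ≈ 11374 × 11.375/100 ≈ 1294.
Year 2004: gap = -2.5 × (7.31 - 4.71) = -6.5%, loss ≈ 11374 × 6.5/100 ≈ 739.
Year 2005: gap = -2.5 × (7.65 - 4.71) = -7.35%, loss ≈ 11374 × 7.35/100 ≈ 836.
Year 2006: gap = -2.5 × (9.68 - 4.71) = -12.425%, loss ≈ 11374 × 12.425/100 ≈ 1413.
Total lost output = 1271 + 1294 + 739 + 836 + 1413 = 5553 billion.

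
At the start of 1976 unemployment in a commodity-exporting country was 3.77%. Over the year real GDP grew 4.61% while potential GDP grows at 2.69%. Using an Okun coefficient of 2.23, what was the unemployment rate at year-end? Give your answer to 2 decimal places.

Growth-rate Okun's law: g_Y = g_Y* - β × Δu, so Δu = (g_Y* - g_Y)/β.
Δu = (2.69 - 4.61)/2.23 = -1.92/2.23 = -0.86 percentage points.
Year-end unemployment = 3.77 - 0.86 = 2.91%.

2.91%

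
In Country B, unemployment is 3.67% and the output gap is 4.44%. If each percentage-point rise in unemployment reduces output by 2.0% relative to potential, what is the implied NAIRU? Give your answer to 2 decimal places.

5.89%

From Okun's law, u - u* = -(output gap)/β = -(4.44)/2.0 = -2.22 points.
So u* = 3.67 + 2.22 = 5.89%.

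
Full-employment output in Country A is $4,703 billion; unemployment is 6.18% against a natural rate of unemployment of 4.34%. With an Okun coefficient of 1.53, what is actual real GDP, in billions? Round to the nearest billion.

Unemployment gap = 6.18 - 4.34 = 1.84 points, so the output gap is -1.53 × 1.84 = -2.8152%.
Actual GDP = 4703 × (1 - 2.8152/100) = 4703 × 0.971848 ≈ 4571 billion.

$4,571 billion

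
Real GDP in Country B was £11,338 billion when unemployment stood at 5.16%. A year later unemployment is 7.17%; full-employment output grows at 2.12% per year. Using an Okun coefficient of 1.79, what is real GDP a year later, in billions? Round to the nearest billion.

£11,170 billion

Δu = 7.17 - 5.16 = 2.01 points.
Okun's law (growth form): g_Y = g_Y* - β × Δu = 2.12 - 1.79 × (2.01) = 2.12 - 3.5979 = -1.4779%.
Real GDP in the next year = 11338 × (1 - 1.4779/100) = 11338 × 0.985221 ≈ 11170 billion.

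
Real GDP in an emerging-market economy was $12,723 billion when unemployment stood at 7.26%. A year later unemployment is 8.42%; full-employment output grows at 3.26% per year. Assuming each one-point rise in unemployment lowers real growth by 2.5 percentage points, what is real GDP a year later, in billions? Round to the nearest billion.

Δu = 8.42 - 7.26 = 1.16 points.
Okun's law (growth form): g_Y = g_Y* - β × Δu = 3.26 - 2.5 × (1.16) = 3.26 - 2.9 = 0.36%.
Real GDP in the next year = 12723 × (1 + 0.36/100) = 12723 × 1.0036 ≈ 12769 billion.

$12,769 billion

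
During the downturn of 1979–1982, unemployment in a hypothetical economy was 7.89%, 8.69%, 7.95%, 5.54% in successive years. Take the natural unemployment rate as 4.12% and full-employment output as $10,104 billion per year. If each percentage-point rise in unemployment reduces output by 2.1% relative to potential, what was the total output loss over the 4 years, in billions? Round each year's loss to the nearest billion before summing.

$2,884 billion

Year 1979: gap = -2.1 × (7.89 - 4.12) = -7.917%, loss ≈ 10104 × 7.917/100 ≈ 800.
Year 1980: gap = -2.1 × (8.69 - 4.12) = -9.597%, loss ≈ 10104 × 9.597/100 ≈ 970.
Year 1981: gap = -2.1 × (7.95 - 4.12) = -8.043%, loss ≈ 10104 × 8.043/100 ≈ 813.
Year 1982: gap = -2.1 × (5.54 - 4.12) = -2.982%, loss ≈ 10104 × 2.982/100 ≈ 301.
Total lost output = 800 + 970 + 813 + 301 = 2884 billion.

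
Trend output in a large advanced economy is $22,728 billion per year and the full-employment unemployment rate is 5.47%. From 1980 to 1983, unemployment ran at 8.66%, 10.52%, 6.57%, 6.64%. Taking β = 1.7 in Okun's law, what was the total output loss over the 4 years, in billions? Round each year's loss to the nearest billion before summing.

$4,061 billion

Year 1980: gap = -1.7 × (8.66 - 5.47) = -5.423%, loss ≈ 22728 × 5.423/100 ≈ 1233.
Year 1981: gap = -1.7 × (10.52 - 5.47) = -8.585%, loss ≈ 22728 × 8.585/100 ≈ 1951.
Year 1982: gap = -1.7 × (6.57 - 5.47) = -1.87%, loss ≈ 22728 × 1.87/100 ≈ 425.
Year 1983: gap = -1.7 × (6.64 - 5.47) = -1.989%, loss ≈ 22728 × 1.989/100 ≈ 452.
Total lost output = 1233 + 1951 + 425 + 452 = 4061 billion.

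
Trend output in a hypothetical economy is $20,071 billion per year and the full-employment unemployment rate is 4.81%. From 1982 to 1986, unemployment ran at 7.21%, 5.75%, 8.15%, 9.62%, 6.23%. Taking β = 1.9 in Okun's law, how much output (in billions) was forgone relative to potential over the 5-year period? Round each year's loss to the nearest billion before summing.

$4,923 billion

Year 1982: gap = -1.9 × (7.21 - 4.81) = -4.56%, loss ≈ 20071 × 4.56/100 ≈ 915.
Year 1983: gap = -1.9 × (5.75 - 4.81) = -1.786%, loss ≈ 20071 × 1.786/100 ≈ 358.
Year 1984: gap = -1.9 × (8.15 - 4.81) = -6.346%, loss ≈ 20071 × 6.346/100 ≈ 1274.
Year 1985: gap = -1.9 × (9.62 - 4.81) = -9.139%, loss ≈ 20071 × 9.139/100 ≈ 1834.
Year 1986: gap = -1.9 × (6.23 - 4.81) = -2.698%, loss ≈ 20071 × 2.698/100 ≈ 542.
Total lost output = 915 + 358 + 1274 + 1834 + 542 = 4923 billion.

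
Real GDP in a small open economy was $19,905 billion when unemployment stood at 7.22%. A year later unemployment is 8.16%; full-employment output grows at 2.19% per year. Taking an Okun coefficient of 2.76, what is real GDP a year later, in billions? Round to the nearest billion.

$19,825 billion

Δu = 8.16 - 7.22 = 0.94 points.
Okun's law (growth form): g_Y = g_Y* - β × Δu = 2.19 - 2.76 × (0.94) = 2.19 - 2.5944 = -0.4044%.
Real GDP in the next year = 19905 × (1 - 0.4044/100) = 19905 × 0.995956 ≈ 19825 billion.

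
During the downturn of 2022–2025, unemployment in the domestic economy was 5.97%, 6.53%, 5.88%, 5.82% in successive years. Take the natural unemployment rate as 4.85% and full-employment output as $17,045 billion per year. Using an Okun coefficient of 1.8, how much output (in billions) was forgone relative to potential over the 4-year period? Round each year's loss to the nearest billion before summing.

Year 2022: gap = -1.8 × (5.97 - 4.85) = -2.016%, loss ≈ 17045 × 2.016/100 ≈ 344.
Year 2023: gap = -1.8 × (6.53 - 4.85) = -3.024%, loss ≈ 17045 × 3.024/100 ≈ 515.
Year 2024: gap = -1.8 × (5.88 - 4.85) = -1.854%, loss ≈ 17045 × 1.854/100 ≈ 316.
Year 2025: gap = -1.8 × (5.82 - 4.85) = -1.746%, loss ≈ 17045 × 1.746/100 ≈ 298.
Total lost output = 344 + 515 + 316 + 298 = 1473 billion.

$1,473 billion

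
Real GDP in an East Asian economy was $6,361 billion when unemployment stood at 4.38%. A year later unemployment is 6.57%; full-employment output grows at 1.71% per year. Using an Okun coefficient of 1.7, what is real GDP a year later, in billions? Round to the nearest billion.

Δu = 6.57 - 4.38 = 2.19 points.
Okun's law (growth form): g_Y = g_Y* - β × Δu = 1.71 - 1.7 × (2.19) = 1.71 - 3.723 = -2.013%.
Real GDP in the next year = 6361 × (1 - 2.013/100) = 6361 × 0.97987 ≈ 6233 billion.

$6,233 billion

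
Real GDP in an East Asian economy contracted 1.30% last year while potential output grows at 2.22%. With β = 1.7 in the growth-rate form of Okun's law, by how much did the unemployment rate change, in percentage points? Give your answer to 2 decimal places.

Growth-rate Okun's law: g_Y = g_Y* - β × Δu, so Δu = (g_Y* - g_Y)/β.
Δu = (2.22 + 1.3)/1.7 = 3.52/1.7 = 2.07 percentage points.

2.07 percentage points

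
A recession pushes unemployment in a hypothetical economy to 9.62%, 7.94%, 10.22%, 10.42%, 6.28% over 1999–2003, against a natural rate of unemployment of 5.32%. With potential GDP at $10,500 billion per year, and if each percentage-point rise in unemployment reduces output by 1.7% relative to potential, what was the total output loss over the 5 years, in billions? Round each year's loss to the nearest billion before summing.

Year 1999: gap = -1.7 × (9.62 - 5.32) = -7.31%, loss ≈ 10500 × 7.31/100 ≈ 768.
Year 2000: gap = -1.7 × (7.94 - 5.32) = -4.454%, loss ≈ 10500 × 4.454/100 ≈ 468.
Year 2001: gap = -1.7 × (10.22 - 5.32) = -8.33%, loss ≈ 10500 × 8.33/100 ≈ 875.
Year 2002: gap = -1.7 × (10.42 - 5.32) = -8.67%, loss ≈ 10500 × 8.67/100 ≈ 910.
Year 2003: gap = -1.7 × (6.28 - 5.32) = -1.632%, loss ≈ 10500 × 1.632/100 ≈ 171.
Total lost output = 768 + 468 + 875 + 910 + 171 = 3192 billion.

$3,192 billion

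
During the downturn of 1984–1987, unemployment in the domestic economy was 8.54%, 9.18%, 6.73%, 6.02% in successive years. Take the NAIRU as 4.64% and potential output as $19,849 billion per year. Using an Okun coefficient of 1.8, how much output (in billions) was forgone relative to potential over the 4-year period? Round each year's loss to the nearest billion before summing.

Year 1984: gap = -1.8 × (8.54 - 4.64) = -7.02%, loss ≈ 19849 × 7.02/100 ≈ 1393.
Year 1985: gap = -1.8 × (9.18 - 4.64) = -8.172%, loss ≈ 19849 × 8.172/100 ≈ 1622.
Year 1986: gap = -1.8 × (6.73 - 4.64) = -3.762%, loss ≈ 19849 × 3.762/100 ≈ 747.
Year 1987: gap = -1.8 × (6.02 - 4.64) = -2.484%, loss ≈ 19849 × 2.484/100 ≈ 493.
Total lost output = 1393 + 1622 + 747 + 493 = 4255 billion.

$4,255 billion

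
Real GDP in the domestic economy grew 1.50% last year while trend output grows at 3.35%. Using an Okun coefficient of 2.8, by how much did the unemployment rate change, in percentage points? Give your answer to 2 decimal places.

Growth-rate Okun's law: g_Y = g_Y* - β × Δu, so Δu = (g_Y* - g_Y)/β.
Δu = (3.35 - 1.5)/2.8 = 1.85/2.8 = 0.66 percentage points.

0.66 percentage points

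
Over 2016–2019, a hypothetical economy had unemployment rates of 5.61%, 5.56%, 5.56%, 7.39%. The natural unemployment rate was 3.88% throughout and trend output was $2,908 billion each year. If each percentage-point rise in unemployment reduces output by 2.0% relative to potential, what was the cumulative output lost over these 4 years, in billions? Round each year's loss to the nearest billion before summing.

Year 2016: gap = -2.0 × (5.61 - 3.88) = -3.46%, loss ≈ 2908 × 3.46/100 ≈ 101.
Year 2017: gap = -2.0 × (5.56 - 3.88) = -3.36%, loss ≈ 2908 × 3.36/100 ≈ 98.
Year 2018: gap = -2.0 × (5.56 - 3.88) = -3.36%, loss ≈ 2908 × 3.36/100 ≈ 98.
Year 2019: gap = -2.0 × (7.39 - 3.88) = -7.02%, loss ≈ 2908 × 7.02/100 ≈ 204.
Total lost output = 101 + 98 + 98 + 204 = 501 billion.

$501 billion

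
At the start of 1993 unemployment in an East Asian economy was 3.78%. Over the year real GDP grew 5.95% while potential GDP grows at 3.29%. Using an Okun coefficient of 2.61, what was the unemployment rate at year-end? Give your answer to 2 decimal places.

2.76%

Growth-rate Okun's law: g_Y = g_Y* - β × Δu, so Δu = (g_Y* - g_Y)/β.
Δu = (3.29 - 5.95)/2.61 = -2.66/2.61 = -1.02 percentage points.
Year-end unemployment = 3.78 - 1.02 = 2.76%.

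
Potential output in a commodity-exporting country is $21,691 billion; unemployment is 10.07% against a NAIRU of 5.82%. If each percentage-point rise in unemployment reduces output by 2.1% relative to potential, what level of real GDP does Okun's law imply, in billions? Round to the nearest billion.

$19,755 billion

Unemployment gap = 10.07 - 5.82 = 4.25 points, so the output gap is -2.1 × 4.25 = -8.925%.
Actual GDP = 21691 × (1 - 8.925/100) = 21691 × 0.91075 ≈ 19755 billion.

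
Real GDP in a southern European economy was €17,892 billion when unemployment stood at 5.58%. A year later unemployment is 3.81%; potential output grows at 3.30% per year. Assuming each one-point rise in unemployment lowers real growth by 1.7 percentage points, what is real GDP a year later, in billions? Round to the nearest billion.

Δu = 3.81 - 5.58 = -1.77 points.
Okun's law (growth form): g_Y = g_Y* - β × Δu = 3.30 - 1.7 × (-1.77) = 3.3 + 3.009 = 6.309%.
Real GDP in the next year = 17892 × (1 + 6.309/100) = 17892 × 1.06309 ≈ 19021 billion.

€19,021 billion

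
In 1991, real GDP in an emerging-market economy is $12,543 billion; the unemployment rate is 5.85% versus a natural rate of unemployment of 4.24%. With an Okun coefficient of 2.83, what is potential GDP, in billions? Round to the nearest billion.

$13,142 billion

Unemployment gap = 5.85 - 4.24 = 1.61 points, so output gap = -2.83 × 1.61 = -4.5563%.
Since Y = Y* × (1 + gap/100), Y* = 12543/0.954437 ≈ 13142 billion.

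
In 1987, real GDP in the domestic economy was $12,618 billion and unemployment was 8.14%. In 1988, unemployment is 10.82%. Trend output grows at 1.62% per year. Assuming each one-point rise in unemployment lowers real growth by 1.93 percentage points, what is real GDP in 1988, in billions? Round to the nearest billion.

Δu = 10.82 - 8.14 = 2.68 points.
Okun's law (growth form): g_Y = g_Y* - β × Δu = 1.62 - 1.93 × (2.68) = 1.62 - 5.1724 = -3.5524%.
Real GDP in the next year = 12618 × (1 - 3.5524/100) = 12618 × 0.964476 ≈ 12170 billion.

$12,170 billion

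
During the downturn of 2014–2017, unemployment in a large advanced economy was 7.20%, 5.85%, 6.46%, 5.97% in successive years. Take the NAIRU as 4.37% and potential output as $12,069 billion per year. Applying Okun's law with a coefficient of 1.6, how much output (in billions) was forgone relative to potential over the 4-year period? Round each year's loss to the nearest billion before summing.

Year 2014: gap = -1.6 × (7.2 - 4.37) = -4.528%, loss ≈ 12069 × 4.528/100 ≈ 546.
Year 2015: gap = -1.6 × (5.85 - 4.37) = -2.368%, loss ≈ 12069 × 2.368/100 ≈ 286.
Year 2016: gap = -1.6 × (6.46 - 4.37) = -3.344%, loss ≈ 12069 × 3.344/100 ≈ 404.
Year 2017: gap = -1.6 × (5.97 - 4.37) = -2.56%, loss ≈ 12069 × 2.56/100 ≈ 309.
Total lost output = 546 + 286 + 404 + 309 = 1545 billion.

$1,545 billion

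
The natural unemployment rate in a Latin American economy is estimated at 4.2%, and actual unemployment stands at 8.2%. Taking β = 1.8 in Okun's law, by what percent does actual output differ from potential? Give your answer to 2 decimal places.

-7.20%

The unemployment gap is 8.2 - 4.2 = 4 percentage points.
Okun's law gives an output gap of -1.8 × 4 = -7.2%, i.e. 7.20% below potential.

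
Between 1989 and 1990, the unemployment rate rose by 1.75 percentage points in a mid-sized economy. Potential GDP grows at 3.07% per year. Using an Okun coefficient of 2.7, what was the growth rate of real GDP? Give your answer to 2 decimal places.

Growth-rate Okun's law: g_Y = g_Y* - β × Δu.
g_Y = 3.07 - 2.7 × (1.75) = 3.07 - 4.725 = -1.655%, i.e. -1.66% to 2 d.p.

-1.66%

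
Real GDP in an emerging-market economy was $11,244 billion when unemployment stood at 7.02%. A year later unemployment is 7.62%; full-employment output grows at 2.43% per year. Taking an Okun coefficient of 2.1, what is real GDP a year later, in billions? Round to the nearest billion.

$11,376 billion

Δu = 7.62 - 7.02 = 0.6 points.
Okun's law (growth form): g_Y = g_Y* - β × Δu = 2.43 - 2.1 × (0.60) = 2.43 - 1.26 = 1.17%.
Real GDP in the next year = 11244 × (1 + 1.17/100) = 11244 × 1.0117 ≈ 11376 billion.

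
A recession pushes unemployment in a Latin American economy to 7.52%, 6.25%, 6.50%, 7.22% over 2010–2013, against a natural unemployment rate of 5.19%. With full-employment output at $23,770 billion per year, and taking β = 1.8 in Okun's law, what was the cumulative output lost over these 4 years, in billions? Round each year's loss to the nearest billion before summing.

$2,880 billion

Year 2010: gap = -1.8 × (7.52 - 5.19) = -4.194%, loss ≈ 23770 × 4.194/100 ≈ 997.
Year 2011: gap = -1.8 × (6.25 - 5.19) = -1.908%, loss ≈ 23770 × 1.908/100 ≈ 454.
Year 2012: gap = -1.8 × (6.5 - 5.19) = -2.358%, loss ≈ 23770 × 2.358/100 ≈ 560.
Year 2013: gap = -1.8 × (7.22 - 5.19) = -3.654%, loss ≈ 23770 × 3.654/100 ≈ 869.
Total lost output = 997 + 454 + 560 + 869 = 2880 billion.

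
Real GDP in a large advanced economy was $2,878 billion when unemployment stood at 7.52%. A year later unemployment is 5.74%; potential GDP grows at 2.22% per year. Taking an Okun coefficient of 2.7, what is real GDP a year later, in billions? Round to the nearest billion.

Δu = 5.74 - 7.52 = -1.78 points.
Okun's law (growth form): g_Y = g_Y* - β × Δu = 2.22 - 2.7 × (-1.78) = 2.22 + 4.806 = 7.026%.
Real GDP in the next year = 2878 × (1 + 7.026/100) = 2878 × 1.07026 ≈ 3080 billion.

$3,080 billion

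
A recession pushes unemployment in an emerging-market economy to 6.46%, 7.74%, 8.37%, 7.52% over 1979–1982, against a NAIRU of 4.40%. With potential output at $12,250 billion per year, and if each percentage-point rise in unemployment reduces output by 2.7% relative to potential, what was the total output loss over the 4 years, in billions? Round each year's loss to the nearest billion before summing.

Year 1979: gap = -2.7 × (6.46 - 4.4) = -5.562%, loss ≈ 12250 × 5.562/100 ≈ 681.
Year 1980: gap = -2.7 × (7.74 - 4.4) = -9.018%, loss ≈ 12250 × 9.018/100 ≈ 1105.
Year 1981: gap = -2.7 × (8.37 - 4.4) = -10.719%, loss ≈ 12250 × 10.719/100 ≈ 1313.
Year 1982: gap = -2.7 × (7.52 - 4.4) = -8.424%, loss ≈ 12250 × 8.424/100 ≈ 1032.
Total lost output = 681 + 1105 + 1313 + 1032 = 4131 billion.

$4,131 billion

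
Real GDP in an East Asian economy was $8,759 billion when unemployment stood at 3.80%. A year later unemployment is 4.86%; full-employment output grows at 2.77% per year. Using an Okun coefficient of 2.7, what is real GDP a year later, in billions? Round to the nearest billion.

$8,751 billion

Δu = 4.86 - 3.8 = 1.06 points.
Okun's law (growth form): g_Y = g_Y* - β × Δu = 2.77 - 2.7 × (1.06) = 2.77 - 2.862 = -0.092%.
Real GDP in the next year = 8759 × (1 - 0.092/100) = 8759 × 0.99908 ≈ 8751 billion.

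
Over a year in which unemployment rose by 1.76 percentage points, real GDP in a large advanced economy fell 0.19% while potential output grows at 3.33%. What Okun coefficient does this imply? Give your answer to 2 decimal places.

Growth form: g_Y = g_Y* - β × Δu, so β = (g_Y* - g_Y)/Δu.
β = (3.33 + 0.19)/1.76 = 3.52/1.76 = 2.00.

β ≈ 2.00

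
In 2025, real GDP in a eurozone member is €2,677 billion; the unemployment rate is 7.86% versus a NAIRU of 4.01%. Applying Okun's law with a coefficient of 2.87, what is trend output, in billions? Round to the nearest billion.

€3,010 billion

Unemployment gap = 7.86 - 4.01 = 3.85 points, so output gap = -2.87 × 3.85 = -11.0495%.
Since Y = Y* × (1 + gap/100), Y* = 2677/0.889505 ≈ 3010 billion.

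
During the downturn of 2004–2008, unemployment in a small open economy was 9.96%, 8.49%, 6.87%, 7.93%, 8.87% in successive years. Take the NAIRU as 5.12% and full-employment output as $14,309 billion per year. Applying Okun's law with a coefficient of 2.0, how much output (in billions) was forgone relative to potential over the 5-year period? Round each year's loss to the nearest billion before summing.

Year 2004: gap = -2.0 × (9.96 - 5.12) = -9.68%, loss ≈ 14309 × 9.68/100 ≈ 1385.
Year 2005: gap = -2.0 × (8.49 - 5.12) = -6.74%, loss ≈ 14309 × 6.74/100 ≈ 964.
Year 2006: gap = -2.0 × (6.87 - 5.12) = -3.5%, loss ≈ 14309 × 3.5/100 ≈ 501.
Year 2007: gap = -2.0 × (7.93 - 5.12) = -5.62%, loss ≈ 14309 × 5.62/100 ≈ 804.
Year 2008: gap = -2.0 × (8.87 - 5.12) = -7.5%, loss ≈ 14309 × 7.5/100 ≈ 1073.
Total lost output = 1385 + 964 + 501 + 804 + 1073 = 4727 billion.

$4,727 billion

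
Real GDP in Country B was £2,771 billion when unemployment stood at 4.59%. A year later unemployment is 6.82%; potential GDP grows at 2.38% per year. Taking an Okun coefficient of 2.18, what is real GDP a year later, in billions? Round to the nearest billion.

£2,702 billion

Δu = 6.82 - 4.59 = 2.23 points.
Okun's law (growth form): g_Y = g_Y* - β × Δu = 2.38 - 2.18 × (2.23) = 2.38 - 4.8614 = -2.4814%.
Real GDP in the next year = 2771 × (1 - 2.4814/100) = 2771 × 0.975186 ≈ 2702 billion.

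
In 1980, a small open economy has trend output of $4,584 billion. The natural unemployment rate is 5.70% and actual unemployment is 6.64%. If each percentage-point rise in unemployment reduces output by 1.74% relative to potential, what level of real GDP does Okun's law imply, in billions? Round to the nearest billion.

Unemployment gap = 6.64 - 5.7 = 0.94 points, so the output gap is -1.74 × 0.94 = -1.6356%.
Actual GDP = 4584 × (1 - 1.6356/100) = 4584 × 0.983644 ≈ 4509 billion.

$4,509 billion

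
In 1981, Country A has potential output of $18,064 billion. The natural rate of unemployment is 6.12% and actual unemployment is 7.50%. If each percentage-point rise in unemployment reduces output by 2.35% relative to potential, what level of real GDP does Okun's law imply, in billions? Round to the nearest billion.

Unemployment gap = 7.5 - 6.12 = 1.38 points, so the output gap is -2.35 × 1.38 = -3.243%.
Actual GDP = 18064 × (1 - 3.243/100) = 18064 × 0.96757 ≈ 17478 billion.

$17,478 billion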